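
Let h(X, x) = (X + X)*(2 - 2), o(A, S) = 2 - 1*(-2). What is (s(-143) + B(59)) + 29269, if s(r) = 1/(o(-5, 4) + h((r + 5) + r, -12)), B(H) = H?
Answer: 117313/4 ≈ 29328.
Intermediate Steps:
o(A, S) = 4 (o(A, S) = 2 + 2 = 4)
h(X, x) = 0 (h(X, x) = (2*X)*0 = 0)
s(r) = ¼ (s(r) = 1/(4 + 0) = 1/4 = ¼)
(s(-143) + B(59)) + 29269 = (¼ + 59) + 29269 = 237/4 + 29269 = 117313/4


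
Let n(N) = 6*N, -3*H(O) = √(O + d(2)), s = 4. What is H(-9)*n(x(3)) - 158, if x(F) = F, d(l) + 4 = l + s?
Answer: -158 - 6*I*√7 ≈ -158.0 - 15.875*I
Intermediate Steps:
d(l) = l (d(l) = -4 + (l + 4) = -4 + (4 + l) = l)
H(O) = -√(2 + O)/3 (H(O) = -√(O + 2)/3 = -√(2 + O)/3)
H(-9)*n(x(3)) - 158 = (-√(2 - 9)/3)*(6*3) - 158 = -I*√7/3*18 - 158 = -6*I*√7 - 158 = -158 - 6*I*√7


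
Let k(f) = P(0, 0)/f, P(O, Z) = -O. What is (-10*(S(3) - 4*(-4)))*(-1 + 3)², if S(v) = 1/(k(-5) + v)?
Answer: -1960/3 ≈ -653.33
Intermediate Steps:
k(f) = 0 (k(f) = (-1*0)/f = 0/f = 0)
S(v) = 1/v (S(v) = 1/(0 + v) = 1/v)
(-10*(S(3) - 4*(-4)))*(-1 + 3)² = (-10*(1/3 - 4*(-4)))*(-1 + 3)² = -10*(⅓ + 16)*2² = -10*49/3*4 = -490/3*4 = -1960/3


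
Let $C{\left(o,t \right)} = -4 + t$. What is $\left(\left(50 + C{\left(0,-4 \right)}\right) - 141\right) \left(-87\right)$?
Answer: $8613$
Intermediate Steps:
$\left(\left(50 + C{\left(0,-4 \right)}\right) - 141\right) \left(-87\right) = \left(\left(50 - 8\right) - 141\right) \left(-87\right) = \left(42 - 141\right) \left(-87\right) = \left(-99\right) \left(-87\right) = 8613$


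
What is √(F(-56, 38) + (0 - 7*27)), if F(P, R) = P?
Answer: 7*I*√5 ≈ 15.652*I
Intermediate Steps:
√(F(-56, 38) + (0 - 7*27)) = √(-56 + (0 - 7*27)) = √(-56 + (0 - 189)) = √(-56 - 189) = √(-245) = 7*I*√5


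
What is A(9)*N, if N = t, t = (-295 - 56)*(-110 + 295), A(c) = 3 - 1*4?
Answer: 64935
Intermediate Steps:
A(c) = -1 (A(c) = 3 - 4 = -1)
t = -64935 (t = -351*185 = -64935)
N = -64935
A(9)*N = -1*(-64935) = 64935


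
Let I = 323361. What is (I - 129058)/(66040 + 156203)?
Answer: 194303/222243 ≈ 0.87428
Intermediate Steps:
(I - 129058)/(66040 + 156203) = (323361 - 129058)/(66040 + 156203) = 194303/222243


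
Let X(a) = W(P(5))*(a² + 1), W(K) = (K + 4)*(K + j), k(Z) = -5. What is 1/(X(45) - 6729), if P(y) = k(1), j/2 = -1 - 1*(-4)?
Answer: -1/8755 ≈ -0.00011422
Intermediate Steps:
j = 6 (j = 2*(-1 - 1*(-4)) = 2*(-1 + 4) = 2*3 = 6)
P(y) = -5
W(K) = (4 + K)*(6 + K) (W(K) = (K + 4)*(K + 6) = (4 + K)*(6 + K))
X(a) = -1 - a² (X(a) = (24 + (-5)² + 10*(-5))*(a² + 1) = (24 + 25 - 50)*(1 + a²) = -(1 + a²) = -1 - a²)
1/(X(45) - 6729) = 1/((-1 - 1*45²) - 6729) = 1/((-1 - 1*2025) - 6729) = 1/((-1 - 2025) - 6729) = 1/(-2026 - 6729) = 1/(-8755) = -1/8755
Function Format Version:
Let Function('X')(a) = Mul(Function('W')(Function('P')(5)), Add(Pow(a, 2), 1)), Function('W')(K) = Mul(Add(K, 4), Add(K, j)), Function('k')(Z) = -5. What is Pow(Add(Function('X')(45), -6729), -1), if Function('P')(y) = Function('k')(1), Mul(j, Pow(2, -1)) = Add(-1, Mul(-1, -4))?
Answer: Rational(-1, 8755) ≈ -0.00011422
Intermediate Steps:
j = 6 (j = Mul(2, Add(-1, Mul(-1, -4))) = Mul(2, Add(-1, 4)) = Mul(2, 3) = 6)
Function('P')(y) = -5
Function('W')(K) = Mul(Add(4, K), Add(6, K)) (Function('W')(K) = Mul(Add(K, 4), Add(K, 6)) = Mul(Add(4, K), Add(6, K)))
Function('X')(a) = Add(-1, Mul(-1, Pow(a, 2))) (Function('X')(a) = Mul(Add(24, Pow(-5, 2), Mul(10, -5)), Add(Pow(a, 2), 1)) = Mul(Add(24, 25, -50), Add(1, Pow(a, 2))) = Mul(-1, Add(1, Pow(a, 2))) = Add(-1, Mul(-1, Pow(a, 2))))
Pow(Add(Function('X')(45), -6729), -1) = Pow(Add(Add(-1, Mul(-1, Pow(45, 2))), -6729), -1) = Pow(Add(Add(-1, Mul(-1, 2025)), -6729), -1) = Pow(Add(Add(-1, -2025), -6729), -1) = Pow(Add(-2026, -6729), -1) = Pow(-8755, -1) = Rational(-1, 8755)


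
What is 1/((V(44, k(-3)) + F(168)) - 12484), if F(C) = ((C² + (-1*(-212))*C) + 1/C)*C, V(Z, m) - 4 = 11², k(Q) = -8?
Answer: 1/10712762 ≈ 9.3347e-8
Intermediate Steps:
V(Z, m) = 125 (V(Z, m) = 4 + 11² = 4 + 121 = 125)
F(C) = C*(1/C + C² + 212*C) (F(C) = ((C² + 212*C) + 1/C)*C = (1/C + C² + 212*C)*C = C*(1/C + C² + 212*C))
1/((V(44, k(-3)) + F(168)) - 12484) = 1/((125 + (1 + 168³ + 212*168²)) - 12484) = 1/((125 + (1 + 4741632 + 212*28224)) - 12484) = 1/((125 + (1 + 4741632 + 5983488)) - 12484) = 1/((125 + 10725121) - 12484) = 1/(10725246 - 12484) = 1/10712762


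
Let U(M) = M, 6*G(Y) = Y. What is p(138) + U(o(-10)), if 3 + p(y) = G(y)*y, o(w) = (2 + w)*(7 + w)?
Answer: 3195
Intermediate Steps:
G(Y) = Y/6
p(y) = -3 + y**2/6 (p(y) = -3 + (y/6)*y = -3 + y**2/6)
p(138) + U(o(-10)) = (-3 + (1/6)*138**2) + (14 + (-10)**2 + 9*(-10)) = (-3 + (1/6)*19044) + (14 + 100 - 90) = (-3 + 3174) + 24 = 3171 + 24 = 3195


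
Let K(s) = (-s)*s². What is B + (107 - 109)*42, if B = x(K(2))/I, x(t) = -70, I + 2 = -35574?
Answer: -1494157/17788 ≈ -83.998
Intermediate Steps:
I = -35576 (I = -2 - 35574 = -35576)
K(s) = -s³
B = 35/17788 (B = -70/(-35576) = -70*(-1/35576) = 35/17788 ≈ 0.0019676)
B + (107 - 109)*42 = 35/17788 + (107 - 109)*42 = 35/17788 - 2*42 = 35/17788 - 84 = -1494157/17788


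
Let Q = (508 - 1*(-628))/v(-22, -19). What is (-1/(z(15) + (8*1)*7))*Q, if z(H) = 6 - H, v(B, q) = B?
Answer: 568/517 ≈ 1.0986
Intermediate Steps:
Q = -568/11 (Q = (508 - 1*(-628))/(-22) = (508 + 628)*(-1/22) = 1136*(-1/22) = -568/11 ≈ -51.636)
(-1/(z(15) + (8*1)*7))*Q = -1/((6 - 1*15) + (8*1)*7)*(-568/11) = -1/((6 - 15) + 8*7)*(-568/11) = -1/(-9 + 56)*(-568/11) = -1/47*(-568/11) = 568/517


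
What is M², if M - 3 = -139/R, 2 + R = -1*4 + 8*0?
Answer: 24649/36 ≈ 684.69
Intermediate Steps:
R = -6 (R = -2 + (-1*4 + 8*0) = -2 + (-4 + 0) = -2 - 4 = -6)
M = 157/6 (M = 3 - 139/(-6) = 3 - 139*(-⅙) = 3 + 139/6 = 157/6 ≈ 26.167)
M² = (157/6)² = 24649/36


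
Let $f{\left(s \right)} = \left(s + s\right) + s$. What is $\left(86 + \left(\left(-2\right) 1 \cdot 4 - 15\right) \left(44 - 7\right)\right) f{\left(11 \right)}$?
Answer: $-25245$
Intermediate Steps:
$f{\left(s \right)} = 3 s$ ($f{\left(s \right)} = 2 s + s = 3 s$)
$\left(86 + \left(\left(-2\right) 1 \cdot 4 - 15\right) \left(44 - 7\right)\right) f{\left(11 \right)} = \left(86 + \left(\left(-2\right) 1 \cdot 4 - 15\right) \left(44 - 7\right)\right) 3 \cdot 11 = \left(86 + \left(\left(-2\right) 4 - 15\right) 37\right) 33 = \left(86 + \left(-8 - 15\right) 37\right) 33 = \left(86 - 851\right) 33 = \left(-765\right) 33 = -25245$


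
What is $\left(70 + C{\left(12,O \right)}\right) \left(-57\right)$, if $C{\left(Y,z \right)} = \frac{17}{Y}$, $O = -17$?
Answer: $- \frac{16283}{4} \approx -4070.8$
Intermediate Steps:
$\left(70 + C{\left(12,O \right)}\right) \left(-57\right) = \left(70 + \frac{17}{12}\right) \left(-57\right) = \frac{857}{12} \left(-57\right) = - \frac{16283}{4}$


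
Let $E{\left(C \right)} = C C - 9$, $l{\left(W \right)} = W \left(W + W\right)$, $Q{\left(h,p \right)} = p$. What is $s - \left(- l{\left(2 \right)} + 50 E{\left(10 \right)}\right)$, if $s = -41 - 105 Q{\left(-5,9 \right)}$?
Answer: $-5528$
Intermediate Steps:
$l{\left(W \right)} = 2 W^{2}$ ($l{\left(W \right)} = W 2 W = 2 W^{2}$)
$E{\left(C \right)} = -9 + C^{2}$ ($E{\left(C \right)} = C^{2} - 9 = -9 + C^{2}$)
$s = -986$ ($s = -41 - 945 = -986$)
$s - \left(- l{\left(2 \right)} + 50 E{\left(10 \right)}\right) = -986 + \left(2 \cdot 2^{2} - 50 \left(-9 + 10^{2}\right)\right) = -986 + \left(2 \cdot 4 - 50 \left(-9 + 100\right)\right) = -986 + \left(8 - 4550\right) = -986 - 4542 = -5528$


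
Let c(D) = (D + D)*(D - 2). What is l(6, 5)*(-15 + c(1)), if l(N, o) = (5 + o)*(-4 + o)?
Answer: -170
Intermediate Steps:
l(N, o) = (-4 + o)*(5 + o)
c(D) = 2*D*(-2 + D) (c(D) = (2*D)*(-2 + D) = 2*D*(-2 + D))
l(6, 5)*(-15 + c(1)) = (-20 + 5 + 5²)*(-15 + 2*1*(-2 + 1)) = (-20 + 5 + 25)*(-15 + 2*1*(-1)) = 10*(-15 - 2) = 10*(-17) = -170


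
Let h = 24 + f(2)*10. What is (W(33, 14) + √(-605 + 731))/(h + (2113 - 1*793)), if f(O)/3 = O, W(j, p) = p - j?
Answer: -19/1404 + √14/468 ≈ -0.0055378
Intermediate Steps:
f(O) = 3*O
h = 84 (h = 24 + (3*2)*10 = 24 + 6*10 = 24 + 60 = 84)
(W(33, 14) + √(-605 + 731))/(h + (2113 - 1*793)) = ((14 - 1*33) + √(-605 + 731))/(84 + (2113 - 1*793)) = ((14 - 33) + √126)/(84 + (2113 - 793)) = (-19 + 3*√14)/(84 + 1320) = (-19 + 3*√14)/1404 = (-19 + 3*√14)*(1/1404) = -19/1404 + √14/468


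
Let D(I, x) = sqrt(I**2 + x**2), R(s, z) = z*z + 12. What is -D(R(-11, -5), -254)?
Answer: -sqrt(65885) ≈ -256.68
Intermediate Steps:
R(s, z) = 12 + z**2 (R(s, z) = z**2 + 12 = 12 + z**2)
-D(R(-11, -5), -254) = -sqrt((12 + (-5)**2)**2 + (-254)**2) = -sqrt((12 + 25)**2 + 64516) = -sqrt(37**2 + 64516) = -sqrt(1369 + 64516) = -sqrt(65885)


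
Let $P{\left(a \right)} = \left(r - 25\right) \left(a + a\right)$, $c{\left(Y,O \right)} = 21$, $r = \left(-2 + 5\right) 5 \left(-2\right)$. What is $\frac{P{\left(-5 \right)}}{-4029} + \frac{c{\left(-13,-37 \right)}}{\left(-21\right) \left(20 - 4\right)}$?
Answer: $- \frac{12829}{64464} \approx -0.19901$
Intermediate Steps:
$r = -30$ ($r = 3 \cdot 5 \left(-2\right) = 15 \left(-2\right) = -30$)
$P{\left(a \right)} = - 110 a$ ($P{\left(a \right)} = \left(-30 - 25\right) \left(a + a\right) = - 55 \cdot 2 a = - 110 a$)
$\frac{P{\left(-5 \right)}}{-4029} + \frac{c{\left(-13,-37 \right)}}{\left(-21\right) \left(20 - 4\right)} = \frac{\left(-110\right) \left(-5\right)}{-4029} + \frac{21}{\left(-21\right) \left(20 - 4\right)} = 550 \left(- \frac{1}{4029}\right) + \frac{21}{\left(-21\right) 16} = - \frac{550}{4029} + \frac{21}{-336} = - \frac{550}{4029} + 21 \left(- \frac{1}{336}\right) = - \frac{550}{4029} - \frac{1}{16} = - \frac{12829}{64464}$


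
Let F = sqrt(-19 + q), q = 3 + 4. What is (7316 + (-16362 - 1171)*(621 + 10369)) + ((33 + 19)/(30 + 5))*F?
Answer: -192680354 + 104*I*sqrt(3)/35 ≈ -1.9268e+8 + 5.1467*I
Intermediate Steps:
q = 7
F = 2*I*sqrt(3) (F = sqrt(-19 + 7) = sqrt(-12) = 2*I*sqrt(3) ≈ 3.4641*I)
(7316 + (-16362 - 1171)*(621 + 10369)) + ((33 + 19)/(30 + 5))*F = (7316 + (-16362 - 1171)*(621 + 10369)) + ((33 + 19)/(30 + 5))*(2*I*sqrt(3)) = (7316 - 17533*10990) + (52/35)*(2*I*sqrt(3)) = (7316 - 192687670) + (52*(1/35))*(2*I*sqrt(3)) = -192680354 + 52*(2*I*sqrt(3))/35 = -192680354 + 104*I*sqrt(3)/35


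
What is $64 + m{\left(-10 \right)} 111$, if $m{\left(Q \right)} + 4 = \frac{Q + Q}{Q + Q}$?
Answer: $-269$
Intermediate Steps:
$m{\left(Q \right)} = -3$ ($m{\left(Q \right)} = -4 + \frac{Q + Q}{Q + Q} = -4 + \frac{2 Q}{2 Q} = -4 + 2 Q \frac{1}{2 Q} = -4 + 1 = -3$)
$64 + m{\left(-10 \right)} 111 = 64 - 333 = -269$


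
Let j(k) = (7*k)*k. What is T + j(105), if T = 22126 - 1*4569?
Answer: 94732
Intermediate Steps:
j(k) = 7*k²
T = 17557 (T = 22126 - 4569 = 17557)
T + j(105) = 17557 + 7*105² = 17557 + 7*11025 = 17557 + 77175 = 94732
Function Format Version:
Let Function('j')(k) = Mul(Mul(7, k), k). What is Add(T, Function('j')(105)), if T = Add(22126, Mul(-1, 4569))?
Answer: 94732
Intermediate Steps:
Function('j')(k) = Mul(7, Pow(k, 2))
T = 17557 (T = Add(22126, -4569) = 17557)
Add(T, Function('j')(105)) = Add(17557, Mul(7, Pow(105, 2))) = Add(17557, Mul(7, 11025)) = Add(17557, 77175) = 94732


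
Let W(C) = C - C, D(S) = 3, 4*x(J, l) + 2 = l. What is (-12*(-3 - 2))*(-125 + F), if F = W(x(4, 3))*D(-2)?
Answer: -7500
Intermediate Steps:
x(J, l) = -½ + l/4
W(C) = 0
F = 0 (F = 0*3 = 0)
(-12*(-3 - 2))*(-125 + F) = (-12*(-3 - 2))*(-125 + 0) = -12*(-5)*(-125) = -6*(-10)*(-125) = 60*(-125) = -7500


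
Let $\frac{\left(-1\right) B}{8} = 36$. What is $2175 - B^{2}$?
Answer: $-80769$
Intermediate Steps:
$B = -288$ ($B = \left(-8\right) 36 = -288$)
$2175 - B^{2} = 2175 - \left(-288\right)^{2} = 2175 - 82944 = -80769$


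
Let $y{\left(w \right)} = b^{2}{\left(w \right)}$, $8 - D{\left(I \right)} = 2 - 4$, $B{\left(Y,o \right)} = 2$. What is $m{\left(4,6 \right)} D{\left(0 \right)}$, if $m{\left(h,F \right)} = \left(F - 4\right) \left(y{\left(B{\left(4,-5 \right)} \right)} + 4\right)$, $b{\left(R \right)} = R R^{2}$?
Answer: $1360$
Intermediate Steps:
$D{\left(I \right)} = 10$ ($D{\left(I \right)} = 8 - \left(2 - 4\right) = 8 - -2 = 8 + 2 = 10$)
$b{\left(R \right)} = R^{3}$
$y{\left(w \right)} = w^{6}$ ($y{\left(w \right)} = \left(w^{3}\right)^{2} = w^{6}$)
$m{\left(h,F \right)} = -272 + 68 F$ ($m{\left(h,F \right)} = \left(F - 4\right) \left(2^{6} + 4\right) = \left(-4 + F\right) \left(64 + 4\right) = \left(-4 + F\right) 68 = -272 + 68 F$)
$m{\left(4,6 \right)} D{\left(0 \right)} = \left(-272 + 68 \cdot 6\right) 10 = \left(-272 + 408\right) 10 = 136 \cdot 10 = 1360$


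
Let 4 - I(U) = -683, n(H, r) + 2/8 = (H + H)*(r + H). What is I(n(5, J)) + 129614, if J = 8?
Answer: 130301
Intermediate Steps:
n(H, r) = -¼ + 2*H*(H + r) (n(H, r) = -¼ + (H + H)*(r + H) = -¼ + (2*H)*(H + r) = -¼ + 2*H*(H + r))
I(U) = 687 (I(U) = 4 - 1*(-683) = 4 + 683 = 687)
I(n(5, J)) + 129614 = 687 + 129614 = 130301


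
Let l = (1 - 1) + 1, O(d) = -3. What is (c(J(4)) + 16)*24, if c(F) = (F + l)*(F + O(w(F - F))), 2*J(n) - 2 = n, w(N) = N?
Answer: 384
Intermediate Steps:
J(n) = 1 + n/2
l = 1 (l = 0 + 1 = 1)
c(F) = (1 + F)*(-3 + F) (c(F) = (F + 1)*(F - 3) = (1 + F)*(-3 + F))
(c(J(4)) + 16)*24 = ((-3 + (1 + (1/2)*4)**2 - 2*(1 + (1/2)*4)) + 16)*24 = ((-3 + (1 + 2)**2 - 2*(1 + 2)) + 16)*24 = ((-3 + 3**2 - 2*3) + 16)*24 = ((-3 + 9 - 6) + 16)*24 = (0 + 16)*24 = 16*24 = 384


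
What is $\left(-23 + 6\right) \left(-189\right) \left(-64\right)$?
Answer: $-205632$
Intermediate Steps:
$\left(-23 + 6\right) \left(-189\right) \left(-64\right) = \left(-17\right) \left(-189\right) \left(-64\right) = 3213 \left(-64\right) = -205632$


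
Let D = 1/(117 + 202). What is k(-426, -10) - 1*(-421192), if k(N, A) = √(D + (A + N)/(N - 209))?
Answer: 421192 + √28302179235/202565 ≈ 4.2119e+5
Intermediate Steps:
D = 1/319 ≈ 0.0031348
k(N, A) = √(1/319 + (A + N)/(-209 + N)) (k(N, A) = √(1/319 + (A + N)/(N - 209)) = √(1/319 + (A + N)/(-209 + N)))
k(-426, -10) - 1*(-421192) = √319*√((-209 + 319*(-10) + 320*(-426))/(-209 - 426))/319 - 1*(-421192) = √319*√((-209 - 3190 - 136320)/(-635))/319 + 421192 = √319*√(-1/635*(-139719))/319 + 421192 = √319*√(139719/635)/319 + 421192 = √319*(√88721565/635)/319 + 421192 = √28302179235/202565 + 421192 = 421192 + √28302179235/202565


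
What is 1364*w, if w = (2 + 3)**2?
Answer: 34100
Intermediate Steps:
w = 25 (w = 5**2 = 25)
1364*w = 1364*25 = 34100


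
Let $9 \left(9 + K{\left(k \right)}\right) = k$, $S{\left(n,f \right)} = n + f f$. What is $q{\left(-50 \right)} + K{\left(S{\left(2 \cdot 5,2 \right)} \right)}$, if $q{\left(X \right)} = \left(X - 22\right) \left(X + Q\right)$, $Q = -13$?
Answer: $\frac{40757}{9} \approx 4528.6$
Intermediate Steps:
$q{\left(X \right)} = \left(-22 + X\right) \left(-13 + X\right)$ ($q{\left(X \right)} = \left(X - 22\right) \left(X - 13\right) = \left(-22 + X\right) \left(-13 + X\right)$)
$S{\left(n,f \right)} = n + f^{2}$
$K{\left(k \right)} = -9 + \frac{k}{9}$
$q{\left(-50 \right)} + K{\left(S{\left(2 \cdot 5,2 \right)} \right)} = \left(286 + \left(-50\right)^{2} - -1750\right) - \left(9 - \frac{2 \cdot 5 + 2^{2}}{9}\right) = \left(286 + 2500 + 1750\right) - \left(9 - \frac{10 + 4}{9}\right) = 4536 + \left(-9 + \frac{1}{9} \cdot 14\right) = 4536 + \left(-9 + \frac{14}{9}\right) = 4536 - \frac{67}{9} = \frac{40757}{9}$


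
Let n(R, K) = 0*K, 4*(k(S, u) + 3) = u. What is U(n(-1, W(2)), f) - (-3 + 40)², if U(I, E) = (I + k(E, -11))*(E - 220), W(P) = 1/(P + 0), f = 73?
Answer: -2095/4 ≈ -523.75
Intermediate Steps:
W(P) = 1/P
k(S, u) = -3 + u/4
n(R, K) = 0
U(I, E) = (-220 + E)*(-23/4 + I) (U(I, E) = (I + (-3 + (¼)*(-11)))*(E - 220) = (I + (-3 - 11/4))*(-220 + E) = (I - 23/4)*(-220 + E) = (-23/4 + I)*(-220 + E) = (-220 + E)*(-23/4 + I))
U(n(-1, W(2)), f) - (-3 + 40)² = (1265 - 220*0 - 23/4*73 + 73*0) - (-3 + 40)² = (1265 + 0 - 1679/4 + 0) - 1*37² = 3381/4 - 1*1369 = 3381/4 - 1369 = -2095/4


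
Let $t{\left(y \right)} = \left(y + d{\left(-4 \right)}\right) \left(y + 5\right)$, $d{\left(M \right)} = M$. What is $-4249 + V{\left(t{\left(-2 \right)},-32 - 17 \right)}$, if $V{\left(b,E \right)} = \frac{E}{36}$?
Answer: $- \frac{153013}{36} \approx -4250.4$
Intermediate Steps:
$t{\left(y \right)} = \left(-4 + y\right) \left(5 + y\right)$ ($t{\left(y \right)} = \left(y - 4\right) \left(y + 5\right) = \left(-4 + y\right) \left(5 + y\right)$)
$V{\left(b,E \right)} = \frac{E}{36}$ ($V{\left(b,E \right)} = E \frac{1}{36} = \frac{E}{36}$)
$-4249 + V{\left(t{\left(-2 \right)},-32 - 17 \right)} = -4249 + \frac{-32 - 17}{36} = -4249 + \frac{1}{36} \left(-49\right) = -4249 - \frac{49}{36} = - \frac{153013}{36}$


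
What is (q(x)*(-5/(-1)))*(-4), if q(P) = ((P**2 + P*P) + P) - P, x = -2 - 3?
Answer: -1000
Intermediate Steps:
x = -5
q(P) = 2*P**2 (q(P) = ((P**2 + P**2) + P) - P = (2*P**2 + P) - P = (P + 2*P**2) - P = 2*P**2)
(q(x)*(-5/(-1)))*(-4) = ((2*(-5)**2)*(-5/(-1)))*(-4) = ((2*25)*(-5*(-1)))*(-4) = (50*5)*(-4) = 250*(-4) = -1000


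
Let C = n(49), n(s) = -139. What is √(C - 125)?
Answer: 2*I*√66 ≈ 16.248*I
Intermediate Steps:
C = -139
√(C - 125) = √(-139 - 125) = √(-264) = 2*I*√66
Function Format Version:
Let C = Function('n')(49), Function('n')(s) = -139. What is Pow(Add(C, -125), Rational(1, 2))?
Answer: Mul(2, I, Pow(66, Rational(1, 2))) ≈ Mul(16.248, I)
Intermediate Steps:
C = -139
Pow(Add(C, -125), Rational(1, 2)) = Pow(Add(-139, -125), Rational(1, 2)) = Pow(-264, Rational(1, 2)) = Mul(2, I, Pow(66, Rational(1, 2)))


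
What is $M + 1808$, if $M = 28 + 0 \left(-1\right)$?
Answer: $1836$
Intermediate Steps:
$M = 28$ ($M = 28 + 0 = 28$)
$M + 1808 = 28 + 1808 = 1836$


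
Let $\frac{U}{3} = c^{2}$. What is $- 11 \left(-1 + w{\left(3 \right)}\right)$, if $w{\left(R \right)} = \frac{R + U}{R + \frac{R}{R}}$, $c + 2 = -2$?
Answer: $- \frac{517}{4} \approx -129.25$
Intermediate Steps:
$c = -4$ ($c = -2 - 2 = -4$)
$U = 48$ ($U = 3 \left(-4\right)^{2} = 3 \cdot 16 = 48$)
$w{\left(R \right)} = \frac{48 + R}{1 + R}$ ($w{\left(R \right)} = \frac{R + 48}{R + \frac{R}{R}} = \frac{48 + R}{R + 1} = \frac{48 + R}{1 + R}$)
$- 11 \left(-1 + w{\left(3 \right)}\right) = - 11 \left(-1 + \frac{48 + 3}{1 + 3}\right) = - 11 \left(-1 + \frac{1}{4} \cdot 51\right) = - 11 \left(-1 + \frac{51}{4}\right) = \left(-11\right) \frac{47}{4} = - \frac{517}{4}$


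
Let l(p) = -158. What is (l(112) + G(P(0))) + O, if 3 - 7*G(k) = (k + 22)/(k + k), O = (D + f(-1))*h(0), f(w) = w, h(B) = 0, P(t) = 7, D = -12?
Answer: -15471/98 ≈ -157.87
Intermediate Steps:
O = 0 (O = (-12 - 1)*0 = -13*0 = 0)
G(k) = 3/7 - (22 + k)/(14*k) (G(k) = 3/7 - (k + 22)/(7*(k + k)) = 3/7 - (22 + k)/(7*(2*k)) = 3/7 - (22 + k)*1/(2*k)/7 = 3/7 - (22 + k)/(14*k))
(l(112) + G(P(0))) + O = (-158 + (1/14)*(-22 + 5*7)/7) + 0 = (-158 + (1/14)*(⅐)*(-22 + 35)) + 0 = (-158 + (1/14)*(⅐)*13) + 0 = (-158 + 13/98) + 0 = -15471/98 + 0 = -15471/98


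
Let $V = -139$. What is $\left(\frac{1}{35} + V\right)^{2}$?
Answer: $\frac{23658496}{1225} \approx 19313.0$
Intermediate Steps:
$\left(\frac{1}{35} + V\right)^{2} = \left(\frac{1}{35} - 139\right)^{2} = \left(- \frac{4864}{35}\right)^{2} = \frac{23658496}{1225}$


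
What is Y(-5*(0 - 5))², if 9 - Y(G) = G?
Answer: 256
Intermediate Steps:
Y(G) = 9 - G
Y(-5*(0 - 5))² = (9 - (-5)*(0 - 5))² = (9 - (-5)*(-5))² = (9 - 1*25)² = (9 - 25)² = (-16)² = 256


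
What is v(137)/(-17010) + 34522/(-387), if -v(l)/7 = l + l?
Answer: -4654579/52245 ≈ -89.091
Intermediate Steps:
v(l) = -14*l (v(l) = -7*(l + l) = -14*l)
v(137)/(-17010) + 34522/(-387) = -14*137/(-17010) + 34522/(-387) = -1918*(-1/17010) + 34522*(-1/387) = 137/1215 - 34522/387 = -4654579/52245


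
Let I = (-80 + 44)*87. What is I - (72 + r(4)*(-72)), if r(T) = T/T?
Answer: -3132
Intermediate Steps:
r(T) = 1
I = -3132 (I = -36*87 = -3132)
I - (72 + r(4)*(-72)) = -3132 - (72 + 1*(-72)) = -3132 - (72 - 72) = -3132 - 1*0 = -3132 + 0 = -3132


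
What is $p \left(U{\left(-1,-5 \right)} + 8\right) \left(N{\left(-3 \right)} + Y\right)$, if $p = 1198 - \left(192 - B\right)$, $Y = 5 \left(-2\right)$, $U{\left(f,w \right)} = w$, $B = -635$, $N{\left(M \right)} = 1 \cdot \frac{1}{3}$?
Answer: $-10759$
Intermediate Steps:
$N{\left(M \right)} = \frac{1}{3}$ ($N{\left(M \right)} = 1 \cdot \frac{1}{3} = \frac{1}{3}$)
$Y = -10$
$p = 371$ ($p = 1198 - \left(192 - -635\right) = 1198 - \left(192 + 635\right) = 1198 - 827 = 371$)
$p \left(U{\left(-1,-5 \right)} + 8\right) \left(N{\left(-3 \right)} + Y\right) = 371 \left(-5 + 8\right) \left(\frac{1}{3} - 10\right) = 371 \cdot 3 \left(- \frac{29}{3}\right) = 371 \left(-29\right) = -10759$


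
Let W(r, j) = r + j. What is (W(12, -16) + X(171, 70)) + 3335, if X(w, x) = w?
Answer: 3502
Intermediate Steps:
W(r, j) = j + r
(W(12, -16) + X(171, 70)) + 3335 = ((-16 + 12) + 171) + 3335 = (-4 + 171) + 3335 = 167 + 3335 = 3502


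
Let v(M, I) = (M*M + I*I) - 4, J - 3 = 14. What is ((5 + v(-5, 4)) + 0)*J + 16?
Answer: 730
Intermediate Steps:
J = 17 (J = 3 + 14 = 17)
v(M, I) = -4 + I**2 + M**2 (v(M, I) = (M**2 + I**2) - 4 = (I**2 + M**2) - 4 = -4 + I**2 + M**2)
((5 + v(-5, 4)) + 0)*J + 16 = ((5 + (-4 + 4**2 + (-5)**2)) + 0)*17 + 16 = ((5 + (-4 + 16 + 25)) + 0)*17 + 16 = ((5 + 37) + 0)*17 + 16 = (42 + 0)*17 + 16 = 42*17 + 16 = 714 + 16 = 730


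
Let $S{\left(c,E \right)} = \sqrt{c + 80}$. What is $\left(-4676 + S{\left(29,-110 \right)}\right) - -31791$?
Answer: $27115 + \sqrt{109} \approx 27125.0$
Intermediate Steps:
$S{\left(c,E \right)} = \sqrt{80 + c}$
$\left(-4676 + S{\left(29,-110 \right)}\right) - -31791 = \left(-4676 + \sqrt{80 + 29}\right) - -31791 = \left(-4676 + \sqrt{109}\right) + 31791 = 27115 + \sqrt{109}$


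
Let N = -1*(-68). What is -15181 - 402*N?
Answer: -42517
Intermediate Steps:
N = 68
-15181 - 402*N = -15181 - 402*68 = -15181 - 1*27336 = -15181 - 27336 = -42517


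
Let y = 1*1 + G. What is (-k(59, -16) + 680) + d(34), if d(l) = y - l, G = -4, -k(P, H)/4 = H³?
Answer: -15741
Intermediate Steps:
k(P, H) = -4*H³
y = -3 (y = 1*1 - 4 = 1 - 4 = -3)
d(l) = -3 - l
(-k(59, -16) + 680) + d(34) = (-(-4)*(-16)³ + 680) + (-3 - 1*34) = (-(-4)*(-4096) + 680) + (-3 - 34) = (-1*16384 + 680) - 37 = (-16384 + 680) - 37 = -15704 - 37 = -15741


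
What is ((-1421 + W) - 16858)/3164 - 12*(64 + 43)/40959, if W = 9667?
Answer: -29733457/10799523 ≈ -2.7532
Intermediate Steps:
((-1421 + W) - 16858)/3164 - 12*(64 + 43)/40959 = ((-1421 + 9667) - 16858)/3164 - 12*(64 + 43)/40959 = (8246 - 16858)*(1/3164) - 12*107*(1/40959) = -8612*1/3164 - 1284*1/40959 = -2153/791 - 428/13653 = -29733457/10799523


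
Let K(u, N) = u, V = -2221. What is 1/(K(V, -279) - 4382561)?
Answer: -1/4384782 ≈ -2.2806e-7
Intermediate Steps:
1/(K(V, -279) - 4382561) = 1/(-2221 - 4382561) = 1/(-4384782) = -1/4384782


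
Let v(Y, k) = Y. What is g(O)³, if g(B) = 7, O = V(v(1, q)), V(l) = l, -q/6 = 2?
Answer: 343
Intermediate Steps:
q = -12 (q = -6*2 = -12)
O = 1
g(O)³ = 7³ = 343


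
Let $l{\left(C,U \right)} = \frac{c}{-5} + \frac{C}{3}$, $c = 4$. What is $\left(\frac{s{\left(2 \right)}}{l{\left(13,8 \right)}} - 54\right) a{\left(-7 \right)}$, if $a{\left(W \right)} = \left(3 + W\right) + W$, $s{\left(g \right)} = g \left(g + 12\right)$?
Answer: $\frac{26862}{53} \approx 506.83$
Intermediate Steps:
$s{\left(g \right)} = g \left(12 + g\right)$
$l{\left(C,U \right)} = - \frac{4}{5} + \frac{C}{3}$ ($l{\left(C,U \right)} = \frac{4}{-5} + \frac{C}{3} = 4 \left(- \frac{1}{5}\right) + C \frac{1}{3} = - \frac{4}{5} + \frac{C}{3}$)
$a{\left(W \right)} = 3 + 2 W$
$\left(\frac{s{\left(2 \right)}}{l{\left(13,8 \right)}} - 54\right) a{\left(-7 \right)} = \left(\frac{2 \left(12 + 2\right)}{- \frac{4}{5} + \frac{1}{3} \cdot 13} - 54\right) \left(3 + 2 \left(-7\right)\right) = \left(\frac{2 \cdot 14}{- \frac{4}{5} + \frac{13}{3}} - 54\right) \left(3 - 14\right) = \left(\frac{28}{\frac{53}{15}} - 54\right) \left(-11\right) = \left(28 \cdot \frac{15}{53} - 54\right) \left(-11\right) = \left(\frac{420}{53} - 54\right) \left(-11\right) = \left(- \frac{2442}{53}\right) \left(-11\right) = \frac{26862}{53}$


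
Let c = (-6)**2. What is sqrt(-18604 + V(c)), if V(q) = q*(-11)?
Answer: 10*I*sqrt(190) ≈ 137.84*I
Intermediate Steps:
c = 36
V(q) = -11*q
sqrt(-18604 + V(c)) = sqrt(-18604 - 11*36) = sqrt(-18604 - 396) = sqrt(-19000) = 10*I*sqrt(190)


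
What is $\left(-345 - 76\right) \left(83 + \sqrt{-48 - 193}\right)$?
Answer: $-34943 - 421 i \sqrt{241} \approx -34943.0 - 6535.7 i$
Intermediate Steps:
$\left(-345 - 76\right) \left(83 + \sqrt{-48 - 193}\right) = - 421 \left(83 + \sqrt{-241}\right) = - 421 \left(83 + i \sqrt{241}\right) = -34943 - 421 i \sqrt{241}$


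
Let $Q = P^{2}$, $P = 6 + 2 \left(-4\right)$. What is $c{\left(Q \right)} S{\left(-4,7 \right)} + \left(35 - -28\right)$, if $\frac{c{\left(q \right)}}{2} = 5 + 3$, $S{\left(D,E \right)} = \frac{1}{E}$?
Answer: $\frac{457}{7} \approx 65.286$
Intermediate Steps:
$P = -2$ ($P = 6 - 8 = -2$)
$Q = 4$ ($Q = \left(-2\right)^{2} = 4$)
$c{\left(q \right)} = 16$ ($c{\left(q \right)} = 2 \left(5 + 3\right) = 2 \cdot 8 = 16$)
$c{\left(Q \right)} S{\left(-4,7 \right)} + \left(35 - -28\right) = \frac{16}{7} + \left(35 - -28\right) = 16 \cdot \frac{1}{7} + \left(35 + 28\right) = \frac{16}{7} + 63 = \frac{457}{7}$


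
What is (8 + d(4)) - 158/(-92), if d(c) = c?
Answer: 631/46 ≈ 13.717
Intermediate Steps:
(8 + d(4)) - 158/(-92) = (8 + 4) - 158/(-92) = 12 - 158*(-1/92) = 12 + 79/46 = 631/46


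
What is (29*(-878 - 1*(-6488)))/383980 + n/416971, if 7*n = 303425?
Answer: 59136821543/112075967206 ≈ 0.52765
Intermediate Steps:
n = 303425/7 (n = (⅐)*303425 = 303425/7 ≈ 43346.)
(29*(-878 - 1*(-6488)))/383980 + n/416971 = (29*(-878 - 1*(-6488)))/383980 + (303425/7)/416971 = (29*(-878 + 6488))*(1/383980) + (303425/7)*(1/416971) = (29*5610)*(1/383980) + 303425/2918797 = 162690*(1/383980) + 303425/2918797 = 16269/38398 + 303425/2918797 = 59136821543/112075967206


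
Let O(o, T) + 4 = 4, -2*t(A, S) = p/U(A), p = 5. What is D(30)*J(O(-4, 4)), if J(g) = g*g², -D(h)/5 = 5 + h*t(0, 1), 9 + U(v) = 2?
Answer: 0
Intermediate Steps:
U(v) = -7 (U(v) = -9 + 2 = -7)
t(A, S) = 5/14 (t(A, S) = -5/(2*(-7)) = -5*(-1)/(2*7) = -½*(-5/7) = 5/14)
O(o, T) = 0 (O(o, T) = -4 + 4 = 0)
D(h) = -25 - 25*h/14 (D(h) = -5*(5 + h*(5/14)) = -5*(5 + 5*h/14) = -25 - 25*h/14)
J(g) = g³
D(30)*J(O(-4, 4)) = (-25 - 25/14*30)*0³ = (-25 - 375/7)*0 = -550/7*0 = 0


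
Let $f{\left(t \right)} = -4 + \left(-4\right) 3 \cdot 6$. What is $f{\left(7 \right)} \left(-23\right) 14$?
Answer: $24472$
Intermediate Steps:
$f{\left(t \right)} = -76$ ($f{\left(t \right)} = -4 - 72 = -76$)
$f{\left(7 \right)} \left(-23\right) 14 = \left(-76\right) \left(-23\right) 14 = 1748 \cdot 14 = 24472$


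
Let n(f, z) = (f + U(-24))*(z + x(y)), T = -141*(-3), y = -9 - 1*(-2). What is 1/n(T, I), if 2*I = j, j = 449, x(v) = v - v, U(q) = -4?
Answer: 2/188131 ≈ 1.0631e-5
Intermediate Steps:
y = -7 (y = -9 + 2 = -7)
T = 423
x(v) = 0
I = 449/2 (I = (½)*449 = 449/2 ≈ 224.50)
n(f, z) = z*(-4 + f) (n(f, z) = (f - 4)*(z + 0) = (-4 + f)*z = z*(-4 + f))
1/n(T, I) = 1/(449*(-4 + 423)/2) = 1/((449/2)*419) = 1/(188131/2) = 2/188131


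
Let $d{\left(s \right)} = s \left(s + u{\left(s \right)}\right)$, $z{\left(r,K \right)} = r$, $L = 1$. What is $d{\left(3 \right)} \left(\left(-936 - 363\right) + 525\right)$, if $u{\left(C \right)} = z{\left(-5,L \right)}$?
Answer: $4644$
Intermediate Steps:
$u{\left(C \right)} = -5$
$d{\left(s \right)} = s \left(-5 + s\right)$ ($d{\left(s \right)} = s \left(s - 5\right) = s \left(-5 + s\right)$)
$d{\left(3 \right)} \left(\left(-936 - 363\right) + 525\right) = 3 \left(-5 + 3\right) \left(\left(-936 - 363\right) + 525\right) = 3 \left(-2\right) \left(-1299 + 525\right) = \left(-6\right) \left(-774\right) = 4644$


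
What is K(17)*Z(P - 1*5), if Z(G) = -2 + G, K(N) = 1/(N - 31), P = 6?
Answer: 1/14 ≈ 0.071429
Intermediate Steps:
K(N) = 1/(-31 + N)
K(17)*Z(P - 1*5) = (-2 + (6 - 1*5))/(-31 + 17) = (-2 + (6 - 5))/(-14) = -(-2 + 1)/14 = -1/14*(-1) = 1/14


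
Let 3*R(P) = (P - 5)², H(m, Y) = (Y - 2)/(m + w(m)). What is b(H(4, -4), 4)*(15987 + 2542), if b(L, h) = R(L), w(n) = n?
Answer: 9801841/48 ≈ 2.0421e+5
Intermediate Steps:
H(m, Y) = (-2 + Y)/(2*m) (H(m, Y) = (Y - 2)/(m + m) = (-2 + Y)/((2*m)) = (-2 + Y)*(1/(2*m)) = (-2 + Y)/(2*m))
R(P) = (-5 + P)²/3 (R(P) = (P - 5)²/3 = (-5 + P)²/3)
b(L, h) = (-5 + L)²/3
b(H(4, -4), 4)*(15987 + 2542) = ((-5 + (½)*(-2 - 4)/4)²/3)*(15987 + 2542) = ((-5 + (½)*(¼)*(-6))²/3)*18529 = ((-5 - ¾)²/3)*18529 = ((-23/4)²/3)*18529 = ((⅓)*(529/16))*18529 = (529/48)*18529 = 9801841/48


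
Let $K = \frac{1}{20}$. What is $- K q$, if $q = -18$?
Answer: $\frac{9}{10} \approx 0.9$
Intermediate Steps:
$K = \frac{1}{20} \approx 0.05$
$- K q = \left(-1\right) \frac{1}{20} \left(-18\right) = \left(- \frac{1}{20}\right) \left(-18\right) = \frac{9}{10}$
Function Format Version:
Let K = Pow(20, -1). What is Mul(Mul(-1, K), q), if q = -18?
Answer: Rational(9, 10) ≈ 0.90000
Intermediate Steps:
K = Rational(1, 20) ≈ 0.050000
Mul(Mul(-1, K), q) = Mul(Mul(-1, Rational(1, 20)), -18) = Mul(Rational(-1, 20), -18) = Rational(9, 10)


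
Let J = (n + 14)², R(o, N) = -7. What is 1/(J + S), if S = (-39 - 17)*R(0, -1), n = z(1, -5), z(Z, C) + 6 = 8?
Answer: 1/648 ≈ 0.0015432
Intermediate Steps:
z(Z, C) = 2 (z(Z, C) = -6 + 8 = 2)
n = 2
J = 256 (J = (2 + 14)² = 16² = 256)
S = 392 (S = (-39 - 17)*(-7) = -56*(-7) = 392)
1/(J + S) = 1/(256 + 392) = 1/648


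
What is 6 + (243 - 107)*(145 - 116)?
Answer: 3950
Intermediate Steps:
6 + (243 - 107)*(145 - 116) = 6 + 136*29 = 6 + 3944 = 3950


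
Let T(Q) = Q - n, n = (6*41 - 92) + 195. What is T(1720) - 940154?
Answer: -938783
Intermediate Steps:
n = 349 (n = (246 - 92) + 195 = 154 + 195 = 349)
T(Q) = -349 + Q (T(Q) = Q - 1*349 = Q - 349 = -349 + Q)
T(1720) - 940154 = (-349 + 1720) - 940154 = 1371 - 940154 = -938783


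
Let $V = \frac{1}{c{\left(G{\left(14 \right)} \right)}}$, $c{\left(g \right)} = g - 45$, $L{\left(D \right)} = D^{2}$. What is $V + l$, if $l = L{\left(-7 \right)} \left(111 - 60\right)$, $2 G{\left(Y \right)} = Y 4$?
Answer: $\frac{42482}{17} \approx 2498.9$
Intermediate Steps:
$G{\left(Y \right)} = 2 Y$ ($G{\left(Y \right)} = \frac{Y 4}{2} = \frac{4 Y}{2} = 2 Y$)
$c{\left(g \right)} = -45 + g$ ($c{\left(g \right)} = g - 45 = -45 + g$)
$V = - \frac{1}{17}$ ($V = \frac{1}{-45 + 2 \cdot 14} = \frac{1}{-45 + 28} = \frac{1}{-17} = - \frac{1}{17} \approx -0.058824$)
$l = 2499$ ($l = \left(-7\right)^{2} \left(111 - 60\right) = 49 \cdot 51 = 2499$)
$V + l = - \frac{1}{17} + 2499 = \frac{42482}{17}$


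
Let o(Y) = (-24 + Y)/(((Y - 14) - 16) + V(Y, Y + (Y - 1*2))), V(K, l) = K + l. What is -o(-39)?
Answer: -63/188 ≈ -0.33511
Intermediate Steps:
o(Y) = (-24 + Y)/(-32 + 4*Y) (o(Y) = (-24 + Y)/(((Y - 14) - 16) + (Y + (Y + (Y - 1*2)))) = (-24 + Y)/(((-14 + Y) - 16) + (Y + (Y + (Y - 2)))) = (-24 + Y)/((-30 + Y) + (Y + (Y + (-2 + Y)))) = (-24 + Y)/((-30 + Y) + (Y + (-2 + 2*Y))) = (-24 + Y)/((-30 + Y) + (-2 + 3*Y)) = (-24 + Y)/(-32 + 4*Y))
-o(-39) = -(-24 - 39)/(4*(-8 - 39)) = -(-63)/(4*(-47)) = -(-1)*(-63)/(4*47) = -1*63/188 = -63/188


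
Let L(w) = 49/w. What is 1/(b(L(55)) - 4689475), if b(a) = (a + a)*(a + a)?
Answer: -3025/14185652271 ≈ -2.1324e-7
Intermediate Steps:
b(a) = 4*a² (b(a) = (2*a)*(2*a) = 4*a²)
1/(b(L(55)) - 4689475) = 1/(4*(49/55)² - 4689475) = 1/(4*(2401/3025) - 4689475) = 1/(9604/3025 - 4689475) = 1/(-14185652271/3025) = -3025/14185652271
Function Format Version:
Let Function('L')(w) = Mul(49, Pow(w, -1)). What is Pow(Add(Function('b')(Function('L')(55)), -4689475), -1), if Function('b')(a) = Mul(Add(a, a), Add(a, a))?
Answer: Rational(-3025, 14185652271) ≈ -2.1324e-7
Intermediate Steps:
Function('b')(a) = Mul(4, Pow(a, 2)) (Function('b')(a) = Mul(Mul(2, a), Mul(2, a)) = Mul(4, Pow(a, 2)))
Pow(Add(Function('b')(Function('L')(55)), -4689475), -1) = Pow(Add(Mul(4, Pow(Mul(49, Pow(55, -1)), 2)), -4689475), -1) = Pow(Add(Mul(4, Pow(Mul(49, Rational(1, 55)), 2)), -4689475), -1) = Pow(Add(Mul(4, Pow(Rational(49, 55), 2)), -4689475), -1) = Pow(Add(Mul(4, Rational(2401, 3025)), -4689475), -1) = Pow(Add(Rational(9604, 3025), -4689475), -1) = Pow(Rational(-14185652271, 3025), -1) = Rational(-3025, 14185652271)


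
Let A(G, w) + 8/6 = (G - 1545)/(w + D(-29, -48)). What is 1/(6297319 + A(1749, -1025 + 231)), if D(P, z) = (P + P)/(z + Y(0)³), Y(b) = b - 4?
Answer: 133305/839463897283 ≈ 1.5880e-7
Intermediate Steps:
Y(b) = -4 + b
D(P, z) = 2*P/(-64 + z) (D(P, z) = (P + P)/(z + (-4 + 0)³) = (2*P)/(z + (-4)³) = (2*P)/(z - 64) = (2*P)/(-64 + z) = 2*P/(-64 + z))
A(G, w) = -4/3 + (-1545 + G)/(29/56 + w) (A(G, w) = -4/3 + (G - 1545)/(w + 2*(-29)/(-64 - 48)) = -4/3 + (-1545 + G)/(w + 2*(-29)/(-112)) = -4/3 + (-1545 + G)/(w + 2*(-29)*(-1/112)) = -4/3 + (-1545 + G)/(w + 29/56) = -4/3 + (-1545 + G)/(29/56 + w))
1/(6297319 + A(1749, -1025 + 231)) = 1/(6297319 + 4*(-64919 - 56*(-1025 + 231) + 42*1749)/(3*(29 + 56*(-1025 + 231)))) = 1/(6297319 + 4*(-64919 - 56*(-794) + 73458)/(3*(29 + 56*(-794)))) = 1/(6297319 + 4*(-64919 + 44464 + 73458)/(3*(29 - 44464))) = 1/(6297319 + (4/3)*53003/(-44435)) = 1/(6297319 + (4/3)*(-1/44435)*53003) = 1/(6297319 - 212012/133305) = 1/(839463897283/133305) = 133305/839463897283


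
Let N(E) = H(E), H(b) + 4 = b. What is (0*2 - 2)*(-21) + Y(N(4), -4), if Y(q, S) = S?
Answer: 38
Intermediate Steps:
H(b) = -4 + b
N(E) = -4 + E
(0*2 - 2)*(-21) + Y(N(4), -4) = (0*2 - 2)*(-21) - 4 = (0 - 2)*(-21) - 4 = -2*(-21) - 4 = 42 - 4 = 38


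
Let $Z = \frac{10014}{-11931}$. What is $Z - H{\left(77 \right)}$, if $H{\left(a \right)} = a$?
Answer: $- \frac{309567}{3977} \approx -77.839$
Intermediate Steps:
$Z = - \frac{3338}{3977}$ ($Z = 10014 \left(- \frac{1}{11931}\right) = - \frac{3338}{3977} \approx -0.83933$)
$Z - H{\left(77 \right)} = - \frac{3338}{3977} - 77 = - \frac{309567}{3977}$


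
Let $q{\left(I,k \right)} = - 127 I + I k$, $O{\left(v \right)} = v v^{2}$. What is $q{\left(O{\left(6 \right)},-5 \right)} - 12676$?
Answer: $-41188$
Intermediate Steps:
$O{\left(v \right)} = v^{3}$
$q{\left(O{\left(6 \right)},-5 \right)} - 12676 = 6^{3} \left(-127 - 5\right) - 12676 = 216 \left(-132\right) - 12676 = -28512 - 12676 = -41188$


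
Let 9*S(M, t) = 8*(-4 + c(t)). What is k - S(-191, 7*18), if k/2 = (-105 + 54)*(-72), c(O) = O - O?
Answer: 66128/9 ≈ 7347.6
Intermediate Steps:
c(O) = 0
S(M, t) = -32/9 (S(M, t) = (8*(-4 + 0))/9 = (8*(-4))/9 = (⅑)*(-32) = -32/9)
k = 7344 (k = 2*((-105 + 54)*(-72)) = 2*(-51*(-72)) = 2*3672 = 7344)
k - S(-191, 7*18) = 7344 - 1*(-32/9) = 7344 + 32/9 = 66128/9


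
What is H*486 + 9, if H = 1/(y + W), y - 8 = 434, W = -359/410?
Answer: 609003/60287 ≈ 10.102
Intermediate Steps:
W = -359/410 (W = -359*1/410 = -359/410 ≈ -0.87561)
y = 442 (y = 8 + 434 = 442)
H = 410/180861 (H = 1/(442 - 359/410) = 1/(180861/410) = 410/180861 ≈ 0.0022669)
H*486 + 9 = (410/180861)*486 + 9 = 66420/60287 + 9 = 609003/60287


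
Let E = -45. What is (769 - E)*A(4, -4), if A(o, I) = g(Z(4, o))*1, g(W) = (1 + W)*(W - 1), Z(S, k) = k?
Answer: 12210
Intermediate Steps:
g(W) = (1 + W)*(-1 + W)
A(o, I) = -1 + o² (A(o, I) = (-1 + o²)*1 = -1 + o²)
(769 - E)*A(4, -4) = (769 - 1*(-45))*(-1 + 4²) = (769 + 45)*(-1 + 16) = 814*15 = 12210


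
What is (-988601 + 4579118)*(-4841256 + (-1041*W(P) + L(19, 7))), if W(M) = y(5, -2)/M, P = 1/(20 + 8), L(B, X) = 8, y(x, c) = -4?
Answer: -16963957687152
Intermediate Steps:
P = 1/28 ≈ 0.035714
W(M) = -4/M
(-988601 + 4579118)*(-4841256 + (-1041*W(P) + L(19, 7))) = (-988601 + 4579118)*(-4841256 + (-(-4164)/1/28 + 8)) = 3590517*(-4841256 + (-(-4164)*28 + 8)) = 3590517*(-4841256 + (-1041*(-112) + 8)) = 3590517*(-4841256 + (116592 + 8)) = 3590517*(-4841256 + 116600) = 3590517*(-4724656) = -16963957687152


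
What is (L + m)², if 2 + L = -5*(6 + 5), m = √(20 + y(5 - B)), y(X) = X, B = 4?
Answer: (57 - √21)² ≈ 2747.6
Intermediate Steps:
m = √21 (m = √(20 + (5 - 1*4)) = √(20 + (5 - 4)) = √(20 + 1) = √21 ≈ 4.5826)
L = -57 (L = -2 - 5*(6 + 5) = -2 - 5*11 = -2 - 55 = -57)
(L + m)² = (-57 + √21)²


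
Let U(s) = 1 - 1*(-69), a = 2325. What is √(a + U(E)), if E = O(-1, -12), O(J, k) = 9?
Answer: √2395 ≈ 48.939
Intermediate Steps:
E = 9
U(s) = 70 (U(s) = 1 + 69 = 70)
√(a + U(E)) = √(2325 + 70) = √2395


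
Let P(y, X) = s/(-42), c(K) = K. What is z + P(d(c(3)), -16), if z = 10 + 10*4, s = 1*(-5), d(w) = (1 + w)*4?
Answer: 2105/42 ≈ 50.119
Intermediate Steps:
d(w) = 4 + 4*w
s = -5
P(y, X) = 5/42 (P(y, X) = -5/(-42) = -5*(-1/42) = 5/42)
z = 50 (z = 10 + 40 = 50)
z + P(d(c(3)), -16) = 50 + 5/42 = 2105/42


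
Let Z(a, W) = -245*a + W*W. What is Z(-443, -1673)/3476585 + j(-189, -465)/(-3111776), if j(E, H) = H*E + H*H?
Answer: 570722316551/772739554640 ≈ 0.73857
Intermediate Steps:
Z(a, W) = W**2 - 245*a (Z(a, W) = -245*a + W**2 = W**2 - 245*a)
j(E, H) = H**2 + E*H (j(E, H) = E*H + H**2 = H**2 + E*H)
Z(-443, -1673)/3476585 + j(-189, -465)/(-3111776) = ((-1673)**2 - 245*(-443))/3476585 - 465*(-189 - 465)/(-3111776) = (2798929 + 108535)*(1/3476585) - 465*(-654)*(-1/3111776) = 2907464*(1/3476585) + 304110*(-1/3111776) = 415352/496655 - 152055/1555888 = 570722316551/772739554640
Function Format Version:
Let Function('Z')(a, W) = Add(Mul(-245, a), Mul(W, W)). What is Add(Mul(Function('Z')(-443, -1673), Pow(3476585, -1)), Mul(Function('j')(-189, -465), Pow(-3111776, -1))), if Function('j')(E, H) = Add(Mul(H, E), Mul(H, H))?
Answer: Rational(570722316551, 772739554640) ≈ 0.73857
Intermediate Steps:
Function('Z')(a, W) = Add(Pow(W, 2), Mul(-245, a)) (Function('Z')(a, W) = Add(Mul(-245, a), Pow(W, 2)) = Add(Pow(W, 2), Mul(-245, a)))
Function('j')(E, H) = Add(Pow(H, 2), Mul(E, H)) (Function('j')(E, H) = Add(Mul(E, H), Pow(H, 2)) = Add(Pow(H, 2), Mul(E, H)))
Add(Mul(Function('Z')(-443, -1673), Pow(3476585, -1)), Mul(Function('j')(-189, -465), Pow(-3111776, -1))) = Add(Mul(Add(Pow(-1673, 2), Mul(-245, -443)), Pow(3476585, -1)), Mul(Mul(-465, Add(-189, -465)), Pow(-3111776, -1))) = Add(Mul(Add(2798929, 108535), Rational(1, 3476585)), Mul(Mul(-465, -654), Rational(-1, 3111776))) = Add(Mul(2907464, Rational(1, 3476585)), Mul(304110, Rational(-1, 3111776))) = Add(Rational(415352, 496655), Rational(-152055, 1555888)) = Rational(570722316551, 772739554640)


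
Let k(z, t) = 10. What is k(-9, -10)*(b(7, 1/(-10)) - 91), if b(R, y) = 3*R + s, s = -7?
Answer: -770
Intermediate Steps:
b(R, y) = -7 + 3*R (b(R, y) = 3*R - 7 = -7 + 3*R)
k(-9, -10)*(b(7, 1/(-10)) - 91) = 10*((-7 + 3*7) - 91) = 10*((-7 + 21) - 91) = 10*(14 - 91) = 10*(-77) = -770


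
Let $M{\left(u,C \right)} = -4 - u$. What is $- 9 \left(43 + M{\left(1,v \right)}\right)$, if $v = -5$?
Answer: $-342$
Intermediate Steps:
$- 9 \left(43 + M{\left(1,v \right)}\right) = - 9 \left(43 - 5\right) = \left(-9\right) 38 = -342$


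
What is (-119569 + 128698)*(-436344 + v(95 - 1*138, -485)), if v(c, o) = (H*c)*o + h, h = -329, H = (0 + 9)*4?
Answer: 2867482803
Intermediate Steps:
H = 36 (H = 9*4 = 36)
v(c, o) = -329 + 36*c*o (v(c, o) = (36*c)*o - 329 = 36*c*o - 329 = -329 + 36*c*o)
(-119569 + 128698)*(-436344 + v(95 - 1*138, -485)) = (-119569 + 128698)*(-436344 + (-329 + 36*(95 - 1*138)*(-485))) = 9129*(-436344 + (-329 + 36*(95 - 138)*(-485))) = 9129*(-436344 + (-329 + 36*(-43)*(-485))) = 9129*(-436344 + (-329 + 750780)) = 9129*(-436344 + 750451) = 9129*314107 = 2867482803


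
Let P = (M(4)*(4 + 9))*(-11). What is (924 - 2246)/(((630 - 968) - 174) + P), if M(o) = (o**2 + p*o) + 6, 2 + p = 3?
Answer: 661/2115 ≈ 0.31253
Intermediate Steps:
p = 1 (p = -2 + 3 = 1)
M(o) = 6 + o + o**2 (M(o) = (o**2 + 1*o) + 6 = (o**2 + o) + 6 = (o + o**2) + 6 = 6 + o + o**2)
P = -3718 (P = ((6 + 4 + 4**2)*(4 + 9))*(-11) = ((6 + 4 + 16)*13)*(-11) = (26*13)*(-11) = 338*(-11) = -3718)
(924 - 2246)/(((630 - 968) - 174) + P) = (924 - 2246)/(((630 - 968) - 174) - 3718) = -1322/((-338 - 174) - 3718) = -1322/(-512 - 3718) = -1322/(-4230) = -1322*(-1/4230) = 661/2115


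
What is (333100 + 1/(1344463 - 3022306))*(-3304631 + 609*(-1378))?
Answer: -2315944767124005067/1677843 ≈ -1.3803e+12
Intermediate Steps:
(333100 + 1/(1344463 - 3022306))*(-3304631 + 609*(-1378)) = (333100 + 1/(-1677843))*(-3304631 - 839202) = (333100 - 1/1677843)*(-4143833) = (558889503299/1677843)*(-4143833) = -2315944767124005067/1677843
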